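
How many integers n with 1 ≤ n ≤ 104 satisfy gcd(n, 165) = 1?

51

Prime factors of 165: 3, 5, 11. Count integers ≤ 104 divisible by none of them.
By inclusion–exclusion: 104 − ⌊104/3⌋ − ⌊104/5⌋ − ⌊104/11⌋ + ⌊104/15⌋ + ⌊104/33⌋ + ⌊104/55⌋ − ⌊104/165⌋ = 51.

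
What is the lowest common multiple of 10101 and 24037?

18676749

10101 = 3 · 7 · 13 · 37; 24037 = 13 · 43²
max exponents: 3 · 7 · 13 · 37 · 43² = 18676749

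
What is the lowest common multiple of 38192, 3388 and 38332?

38192 = 2⁴ · 7 · 11 · 31; 3388 = 2² · 7 · 11²; 38332 = 2² · 7 · 37²
lcm takes max exponent of each prime: 2⁴ · 7 · 11² · 31 · 37² = 575133328

575133328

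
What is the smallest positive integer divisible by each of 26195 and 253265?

26195 = 5 · 13² · 31; 253265 = 5 · 37³
max exponents: 5 · 13² · 31 · 37³ = 1326855335

1326855335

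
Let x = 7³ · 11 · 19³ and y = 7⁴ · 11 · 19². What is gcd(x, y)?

1362053

min exponent per shared prime: 7³ · 11 · 19² = 1362053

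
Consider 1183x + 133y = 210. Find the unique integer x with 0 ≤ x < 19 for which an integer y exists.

gcd(1183, 133) = 7 (Euclid: 1183 = 8·133 + 119; 133 = 1·119 + 14; 119 = 8·14 + 7; 14 = 2·7 + 0), and 7 | 210.
Extended Euclid: 1183·(9) + 133·(-80) = 7. Scale by 30: x₀ = 270.
General solution x = x₀ + 19t; reducing mod 19 gives x = 4 (and y = -34).

4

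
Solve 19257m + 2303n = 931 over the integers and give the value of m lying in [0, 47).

gcd(19257, 2303) = 49 (Euclid: 19257 = 8·2303 + 833; 2303 = 2·833 + 637; 833 = 1·637 + 196; 637 = 3·196 + 49; 196 = 4·49 + 0), and 49 | 931.
Extended Euclid: 19257·(-11) + 2303·(92) = 49. Scale by 19: m₀ = -209.
General solution m = m₀ + 47t; reducing mod 47 gives m = 26 (and n = -217).

26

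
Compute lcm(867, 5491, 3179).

867 = 3 · 17²; 5491 = 17² · 19; 3179 = 11 · 17²
lcm takes max exponent of each prime: 3 · 11 · 17² · 19 = 181203

181203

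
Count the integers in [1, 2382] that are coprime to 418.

Prime factors of 418: 2, 11, 19. Count integers ≤ 2382 divisible by none of them.
By inclusion–exclusion: 2382 − ⌊2382/2⌋ − ⌊2382/11⌋ − ⌊2382/19⌋ + ⌊2382/22⌋ + ⌊2382/38⌋ + ⌊2382/209⌋ − ⌊2382/418⌋ = 1026.

1026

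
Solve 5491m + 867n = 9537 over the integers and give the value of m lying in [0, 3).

Euclid: 5491 = 6·867 + 289; 867 = 3·289 + 0 → gcd = 289; 9537 = 289·33.
Back-substitution yields 5491·(1) + 867·(-6) = 289, so one solution is m = 1·33 = 33, n = -6·33 = -198.
Solutions in m differ by 867/289 = 3; the one in [0, 3) is 33 mod 3 = 0.

0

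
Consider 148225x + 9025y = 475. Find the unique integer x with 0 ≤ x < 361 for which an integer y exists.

gcd(148225, 9025) = 25 (Euclid: 148225 = 16·9025 + 3825; 9025 = 2·3825 + 1375; 3825 = 2·1375 + 1075; 1375 = 1·1075 + 300; 1075 = 3·300 + 175; 300 = 1·175 + 125; 175 = 1·125 + 50; 125 = 2·50 + 25; 50 = 2·25 + 0), and 25 | 475.
Extended Euclid: 148225·(-151) + 9025·(2480) = 25. Scale by 19: x₀ = -2869.
General solution x = x₀ + 361t; reducing mod 361 gives x = 19 (and y = -312).

19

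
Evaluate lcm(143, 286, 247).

5434

lcm(143, 286) = 143·286/gcd = 40898/143 = 286
lcm(286, 247) = 286·247/gcd = 70642/13 = 5434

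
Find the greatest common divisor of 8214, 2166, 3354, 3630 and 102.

gcd(8214, 2166): 8214 = 3·2166 + 1716; 2166 = 1·1716 + 450; 1716 = 3·450 + 366; 450 = 1·366 + 84; 366 = 4·84 + 30; 84 = 2·30 + 24; 30 = 1·24 + 6; 24 = 4·6 + 0 → 6
gcd(6, 3354): 3354 = 559·6 + 0 → 6
gcd(6, 3630): 3630 = 605·6 + 0 → 6
gcd(6, 102): 102 = 17·6 + 0 → 6

6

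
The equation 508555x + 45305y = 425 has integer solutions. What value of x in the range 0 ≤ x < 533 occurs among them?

422

gcd(508555, 45305) = 85 (Euclid: 508555 = 11·45305 + 10200; 45305 = 4·10200 + 4505; 10200 = 2·4505 + 1190; 4505 = 3·1190 + 935; 1190 = 1·935 + 255; 935 = 3·255 + 170; 255 = 1·170 + 85; 170 = 2·85 + 0), and 85 | 425.
Extended Euclid: 508555·(191) + 45305·(-2144) = 85. Scale by 5: x₀ = 955.
General solution x = x₀ + 533t; reducing mod 533 gives x = 422 (and y = -4737).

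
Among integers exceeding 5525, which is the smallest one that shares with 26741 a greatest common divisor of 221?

5746

26741 = 221·121. Any x with gcd(x, 26741) = 221 is a multiple of 221, say 221s, with s coprime to 121.
Need s > 5525/221, so s ≥ 26. First s ≥ 26 with gcd(s, 121) = 1 is s = 26. Thus x = 221·26 = 5746.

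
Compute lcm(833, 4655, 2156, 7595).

107940140

833 = 7² · 17; 4655 = 5 · 7² · 19; 2156 = 2² · 7² · 11; 7595 = 5 · 7² · 31
lcm takes max exponent of each prime: 2² · 5 · 7² · 11 · 17 · 19 · 31 = 107940140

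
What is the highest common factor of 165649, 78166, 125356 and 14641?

121

165649 = 11² · 37²; 78166 = 2 · 11² · 17 · 19; 125356 = 2² · 7 · 11² · 37; 14641 = 11⁴
gcd takes min exponent of each prime: 11² = 121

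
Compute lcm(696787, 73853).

696787 = 7 · 13² · 19 · 31; 73853 = 13² · 19 · 23
max exponents: 7 · 13² · 19 · 23 · 31 = 16026101

16026101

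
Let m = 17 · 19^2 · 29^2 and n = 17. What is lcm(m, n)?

max exponent per prime: 17 · 19^2 · 29^2 = 5161217

5161217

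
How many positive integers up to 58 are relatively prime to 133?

47

133 = 7·19. Inclusion–exclusion on these primes:
58 − ⌊58/7⌋ − ⌊58/19⌋ + ⌊58/133⌋ = 47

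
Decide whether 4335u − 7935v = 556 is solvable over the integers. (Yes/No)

No

gcd(4335, 7935): 7935 = 1·4335 + 3600; 4335 = 1·3600 + 735; 3600 = 4·735 + 660; 735 = 1·660 + 75; 660 = 8·75 + 60; 75 = 1·60 + 15; 60 = 4·15 + 0 → 15
15 does not divide 556, so a solution does not exist.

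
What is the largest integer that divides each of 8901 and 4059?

8901 = 3² · 23 · 43
4059 = 3² · 11 · 41
Common: 3² = 9

9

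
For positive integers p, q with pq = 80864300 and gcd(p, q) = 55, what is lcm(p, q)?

1470260

gcd·lcm = product, so lcm = 80864300/55 = 1470260.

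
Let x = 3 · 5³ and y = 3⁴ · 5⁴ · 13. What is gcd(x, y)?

min exponent per shared prime: 3 · 5³ = 375

375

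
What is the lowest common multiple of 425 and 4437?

gcd first: 4437 = 10·425 + 187; 425 = 2·187 + 51; 187 = 3·51 + 34; 51 = 1·34 + 17; 34 = 2·17 + 0 → gcd = 17
lcm = 425·4437/gcd = 1885725/17 = 110925

110925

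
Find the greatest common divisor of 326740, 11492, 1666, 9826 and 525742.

34

gcd(326740, 11492): 326740 = 28·11492 + 4964; 11492 = 2·4964 + 1564; 4964 = 3·1564 + 272; 1564 = 5·272 + 204; 272 = 1·204 + 68; 204 = 3·68 + 0 → 68
gcd(68, 1666): 1666 = 24·68 + 34; 68 = 2·34 + 0 → 34
gcd(34, 9826): 9826 = 289·34 + 0 → 34
gcd(34, 525742): 525742 = 15463·34 + 0 → 34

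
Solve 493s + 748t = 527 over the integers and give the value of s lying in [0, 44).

39

gcd(493, 748) = 17 (Euclid: 748 = 1·493 + 255; 493 = 1·255 + 238; 255 = 1·238 + 17; 238 = 14·17 + 0), and 17 | 527.
Extended Euclid: 493·(-3) + 748·(2) = 17. Scale by 31: s₀ = -93.
General solution s = s₀ + 44k; reducing mod 44 gives s = 39 (and t = -25).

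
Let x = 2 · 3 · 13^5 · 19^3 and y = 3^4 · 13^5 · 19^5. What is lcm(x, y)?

max exponent per prime: 2 · 3^4 · 13^5 · 19^5 = 148936032613134

148936032613134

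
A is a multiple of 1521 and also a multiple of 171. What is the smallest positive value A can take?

1521 = 3² · 13²; 171 = 3² · 19
max exponents: 3² · 13² · 19 = 28899

28899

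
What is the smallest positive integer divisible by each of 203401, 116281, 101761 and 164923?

7726277905247

203401 = 11² · 41²; 116281 = 11² · 31²; 101761 = 11² · 29²; 164923 = 11² · 29 · 47
lcm takes max exponent of each prime: 11² · 29² · 31² · 41² · 47 = 7726277905247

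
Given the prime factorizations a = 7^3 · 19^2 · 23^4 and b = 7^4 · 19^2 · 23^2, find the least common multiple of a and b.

242555265001

max exponent per prime: 7^4 · 19^2 · 23^4 = 242555265001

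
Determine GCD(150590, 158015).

Euclid: 158015 = 1·150590 + 7425; 150590 = 20·7425 + 2090; 7425 = 3·2090 + 1155; 2090 = 1·1155 + 935; 1155 = 1·935 + 220; 935 = 4·220 + 55; 220 = 4·55 + 0. Last nonzero remainder: 55.

55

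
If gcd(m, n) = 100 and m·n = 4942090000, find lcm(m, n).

49420900

Since gcd(m,n)·lcm(m,n) = mn, lcm = 4942090000/100 = 49420900.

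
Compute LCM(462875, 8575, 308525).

39986382625

lcm(462875, 8575) = 462875·8575/gcd = 3969153125/175 = 22680875
lcm(22680875, 308525) = 22680875·308525/gcd = 6997616959375/175 = 39986382625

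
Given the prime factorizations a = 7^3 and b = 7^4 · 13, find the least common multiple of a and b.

max exponent per prime: 7^4 · 13 = 31213

31213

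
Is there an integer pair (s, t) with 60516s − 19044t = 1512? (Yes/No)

By Bézout, 60516s − 19044t = 1512 has integer solutions iff gcd(60516, 19044) | 1512.
Euclid: 60516 = 3·19044 + 3384; 19044 = 5·3384 + 2124; 3384 = 1·2124 + 1260; 2124 = 1·1260 + 864; 1260 = 1·864 + 396; 864 = 2·396 + 72; 396 = 5·72 + 36; 72 = 2·36 + 0. gcd = 36; 1512 mod 36 = 0. Yes.

Yes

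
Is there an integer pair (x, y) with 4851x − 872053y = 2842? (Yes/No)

Yes

By Bézout, 4851x − 872053y = 2842 has integer solutions iff gcd(4851, 872053) | 2842.
Euclid: 872053 = 179·4851 + 3724; 4851 = 1·3724 + 1127; 3724 = 3·1127 + 343; 1127 = 3·343 + 98; 343 = 3·98 + 49; 98 = 2·49 + 0. gcd = 49; 2842 mod 49 = 0. Yes.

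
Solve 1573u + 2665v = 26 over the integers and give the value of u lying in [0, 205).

gcd(1573, 2665) = 13 (Euclid: 2665 = 1·1573 + 1092; 1573 = 1·1092 + 481; 1092 = 2·481 + 130; 481 = 3·130 + 91; 130 = 1·91 + 39; 91 = 2·39 + 13; 39 = 3·13 + 0), and 13 | 26.
Extended Euclid: 1573·(61) + 2665·(-36) = 13. Scale by 2: u₀ = 122.
General solution u = u₀ + 205t; reducing mod 205 gives u = 122 (and v = -72).

122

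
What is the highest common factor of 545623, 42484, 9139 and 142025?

gcd(545623, 42484): 545623 = 12·42484 + 35815; 42484 = 1·35815 + 6669; 35815 = 5·6669 + 2470; 6669 = 2·2470 + 1729; 2470 = 1·1729 + 741; 1729 = 2·741 + 247; 741 = 3·247 + 0 → 247
gcd(247, 9139): 9139 = 37·247 + 0 → 247
gcd(247, 142025): 142025 = 575·247 + 0 → 247

247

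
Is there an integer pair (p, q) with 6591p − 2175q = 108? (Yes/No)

By Bézout, 6591p − 2175q = 108 has integer solutions iff gcd(6591, 2175) | 108.
Euclid: 6591 = 3·2175 + 66; 2175 = 32·66 + 63; 66 = 1·63 + 3; 63 = 21·3 + 0. gcd = 3; 108 mod 3 = 0. Yes.

Yes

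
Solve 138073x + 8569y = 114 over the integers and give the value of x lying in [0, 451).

345

Reduce mod 8569: 138073x ≡ 114 (mod 8569). With g = gcd(138073, 8569) = 19 dividing 114, divide through: 7267x ≡ 6 (mod 451).
Since gcd(7267, 451) = 1, x ≡ 6·(7267)⁻¹ ≡ 345 (mod 451). Smallest non-negative: 345.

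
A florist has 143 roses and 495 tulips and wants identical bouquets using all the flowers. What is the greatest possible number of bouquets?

11

143 = 11 · 13
495 = 3² · 5 · 11
Common: 11 = 11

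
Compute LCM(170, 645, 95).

416670

170 = 2 · 5 · 17; 645 = 3 · 5 · 43; 95 = 5 · 19
lcm takes max exponent of each prime: 2 · 3 · 5 · 17 · 19 · 43 = 416670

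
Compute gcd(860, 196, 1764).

gcd(860, 196): 860 = 4·196 + 76; 196 = 2·76 + 44; 76 = 1·44 + 32; 44 = 1·32 + 12; 32 = 2·12 + 8; 12 = 1·8 + 4; 8 = 2·4 + 0 → 4
gcd(4, 1764): 1764 = 441·4 + 0 → 4

4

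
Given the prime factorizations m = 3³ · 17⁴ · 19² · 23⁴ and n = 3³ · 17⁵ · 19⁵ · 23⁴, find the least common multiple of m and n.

max exponent per prime: 3³ · 17⁵ · 19⁵ · 23⁴ = 26563648195697840001

26563648195697840001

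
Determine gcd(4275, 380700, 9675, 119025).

gcd(4275, 380700): 380700 = 89·4275 + 225; 4275 = 19·225 + 0 → 225
gcd(225, 9675): 9675 = 43·225 + 0 → 225
gcd(225, 119025): 119025 = 529·225 + 0 → 225

225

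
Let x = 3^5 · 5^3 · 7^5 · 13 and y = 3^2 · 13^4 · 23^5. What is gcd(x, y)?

117

min exponent per shared prime: 3^2 · 13 = 117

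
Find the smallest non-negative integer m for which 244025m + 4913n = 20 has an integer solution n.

gcd(244025, 4913) = 1 (Euclid: 244025 = 49·4913 + 3288; 4913 = 1·3288 + 1625; 3288 = 2·1625 + 38; 1625 = 42·38 + 29; 38 = 1·29 + 9; 29 = 3·9 + 2; 9 = 4·2 + 1; 2 = 2·1 + 0), and 1 | 20.
Extended Euclid: 244025·(2198) + 4913·(-109173) = 1. Scale by 20: m₀ = 43960.
General solution m = m₀ + 4913t; reducing mod 4913 gives m = 4656 (and n = -231260).

4656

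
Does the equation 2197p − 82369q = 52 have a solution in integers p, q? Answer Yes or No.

By Bézout, 2197p − 82369q = 52 has integer solutions iff gcd(2197, 82369) | 52.
Euclid: 82369 = 37·2197 + 1080; 2197 = 2·1080 + 37; 1080 = 29·37 + 7; 37 = 5·7 + 2; 7 = 3·2 + 1; 2 = 2·1 + 0. gcd = 1; 52 mod 1 = 0. Yes.

Yes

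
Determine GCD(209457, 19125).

153

Euclid: 209457 = 10·19125 + 18207; 19125 = 1·18207 + 918; 18207 = 19·918 + 765; 918 = 1·765 + 153; 765 = 5·153 + 0. Last nonzero remainder: 153.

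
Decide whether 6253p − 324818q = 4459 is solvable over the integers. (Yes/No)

No

By Bézout, 6253p − 324818q = 4459 has integer solutions iff gcd(6253, 324818) | 4459.
Euclid: 324818 = 51·6253 + 5915; 6253 = 1·5915 + 338; 5915 = 17·338 + 169; 338 = 2·169 + 0. gcd = 169; 4459 mod 169 = 65. No.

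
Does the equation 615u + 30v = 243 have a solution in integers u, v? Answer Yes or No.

No

By Bézout, 615u + 30v = 243 has integer solutions iff gcd(615, 30) | 243.
Euclid: 615 = 20·30 + 15; 30 = 2·15 + 0. gcd = 15; 243 mod 15 = 3. No.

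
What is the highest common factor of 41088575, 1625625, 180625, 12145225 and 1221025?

7225

gcd(41088575, 1625625): 41088575 = 25·1625625 + 447950; 1625625 = 3·447950 + 281775; 447950 = 1·281775 + 166175; 281775 = 1·166175 + 115600; 166175 = 1·115600 + 50575; 115600 = 2·50575 + 14450; 50575 = 3·14450 + 7225; 14450 = 2·7225 + 0 → 7225
gcd(7225, 180625): 180625 = 25·7225 + 0 → 7225
gcd(7225, 12145225): 12145225 = 1681·7225 + 0 → 7225
gcd(7225, 1221025): 1221025 = 169·7225 + 0 → 7225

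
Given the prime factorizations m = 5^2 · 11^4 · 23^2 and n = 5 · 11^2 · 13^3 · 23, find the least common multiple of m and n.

max exponent per prime: 5^2 · 11^4 · 13^3 · 23^2 = 425399013325

425399013325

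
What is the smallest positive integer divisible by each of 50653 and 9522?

50653 = 37³; 9522 = 2 · 3² · 23²
max exponents: 2 · 3² · 23² · 37³ = 482317866

482317866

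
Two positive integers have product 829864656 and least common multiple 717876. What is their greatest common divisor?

1156

From gcd × lcm = mn: gcd = 829864656 / 717876 = 1156.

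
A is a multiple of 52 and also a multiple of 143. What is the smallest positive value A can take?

gcd first: 143 = 2·52 + 39; 52 = 1·39 + 13; 39 = 3·13 + 0 → gcd = 13
lcm = 52·143/gcd = 7436/13 = 572

572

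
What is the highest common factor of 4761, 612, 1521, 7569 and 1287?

9

4761 = 3² · 23²; 612 = 2² · 3² · 17; 1521 = 3² · 13²; 7569 = 3² · 29²; 1287 = 3² · 11 · 13
gcd takes min exponent of each prime: 3² = 9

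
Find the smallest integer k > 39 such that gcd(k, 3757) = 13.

52

Multiples of 13 above 39: 13·4, 13·5, … . Need the cofactor coprime to 3757/13 = 289.
Checking s = 4, 5, … the first with gcd(s, 289) = 1 is s = 4, giving 52.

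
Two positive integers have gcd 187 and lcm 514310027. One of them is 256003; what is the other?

Using ab = gcd(a,b)·lcm(a,b) = 187·514310027 = 96175975049, we get b = 96175975049/256003 = 375683.

375683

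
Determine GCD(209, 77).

209 = 11 · 19
77 = 7 · 11
Common: 11 = 11

11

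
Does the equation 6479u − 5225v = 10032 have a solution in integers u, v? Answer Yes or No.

By Bézout, 6479u − 5225v = 10032 has integer solutions iff gcd(6479, 5225) | 10032.
Euclid: 6479 = 1·5225 + 1254; 5225 = 4·1254 + 209; 1254 = 6·209 + 0. gcd = 209; 10032 mod 209 = 0. Yes.

Yes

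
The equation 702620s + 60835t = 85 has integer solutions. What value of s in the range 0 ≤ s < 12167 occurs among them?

10282

Euclid: 702620 = 11·60835 + 33435; 60835 = 1·33435 + 27400; 33435 = 1·27400 + 6035; 27400 = 4·6035 + 3260; 6035 = 1·3260 + 2775; 3260 = 1·2775 + 485; 2775 = 5·485 + 350; 485 = 1·350 + 135; 350 = 2·135 + 80; 135 = 1·80 + 55; 80 = 1·55 + 25; 55 = 2·25 + 5; 25 = 5·5 + 0 → gcd = 5; 85 = 5·17.
Back-substitution yields 702620·(-2258) + 60835·(26079) = 5, so one solution is s = -2258·17 = -38386, t = 26079·17 = 443343.
Solutions in s differ by 60835/5 = 12167; the one in [0, 12167) is -38386 mod 12167 = 10282.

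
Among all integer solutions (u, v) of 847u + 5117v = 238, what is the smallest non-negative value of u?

gcd(847, 5117) = 7 (Euclid: 5117 = 6·847 + 35; 847 = 24·35 + 7; 35 = 5·7 + 0), and 7 | 238.
Extended Euclid: 847·(145) + 5117·(-24) = 7. Scale by 34: u₀ = 4930.
General solution u = u₀ + 731t; reducing mod 731 gives u = 544 (and v = -90).

544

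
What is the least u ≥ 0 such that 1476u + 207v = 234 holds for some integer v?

Euclid: 1476 = 7·207 + 27; 207 = 7·27 + 18; 27 = 1·18 + 9; 18 = 2·9 + 0 → gcd = 9; 234 = 9·26.
Back-substitution yields 1476·(8) + 207·(-57) = 9, so one solution is u = 8·26 = 208, v = -57·26 = -1482.
Solutions in u differ by 207/9 = 23; the one in [0, 23) is 208 mod 23 = 1.

1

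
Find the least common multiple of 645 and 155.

645 = 3 · 5 · 43; 155 = 5 · 31
max exponents: 3 · 5 · 31 · 43 = 19995

19995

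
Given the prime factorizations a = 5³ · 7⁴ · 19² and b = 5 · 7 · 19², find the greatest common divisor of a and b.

min exponent per shared prime: 5 · 7 · 19² = 12635

12635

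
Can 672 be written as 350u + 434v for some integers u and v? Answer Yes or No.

Yes

By Bézout, 350u + 434v = 672 has integer solutions iff gcd(350, 434) | 672.
Euclid: 434 = 1·350 + 84; 350 = 4·84 + 14; 84 = 6·14 + 0. gcd = 14; 672 mod 14 = 0. Yes.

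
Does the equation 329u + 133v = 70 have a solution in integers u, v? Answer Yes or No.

gcd(329, 133): 329 = 2·133 + 63; 133 = 2·63 + 7; 63 = 9·7 + 0 → 7
7 divides 70, so a solution exists.

Yes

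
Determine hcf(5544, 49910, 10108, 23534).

14

gcd(5544, 49910): 49910 = 9·5544 + 14; 5544 = 396·14 + 0 → 14
gcd(14, 10108): 10108 = 722·14 + 0 → 14
gcd(14, 23534): 23534 = 1681·14 + 0 → 14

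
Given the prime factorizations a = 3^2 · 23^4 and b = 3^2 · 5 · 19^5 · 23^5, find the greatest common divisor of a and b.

2518569

min exponent per shared prime: 3^2 · 23^4 = 2518569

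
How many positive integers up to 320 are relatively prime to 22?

145

Prime factors of 22: 2, 11. Count integers ≤ 320 divisible by none of them.
By inclusion–exclusion: 320 − ⌊320/2⌋ − ⌊320/11⌋ + ⌊320/22⌋ = 145.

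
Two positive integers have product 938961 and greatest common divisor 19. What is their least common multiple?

For any two positive integers, gcd × lcm equals their product. Hence lcm = 938961 / 19 = 49419.

49419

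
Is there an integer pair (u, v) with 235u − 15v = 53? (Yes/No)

No

By Bézout, 235u − 15v = 53 has integer solutions iff gcd(235, 15) | 53.
Euclid: 235 = 15·15 + 10; 15 = 1·10 + 5; 10 = 2·5 + 0. gcd = 5; 53 mod 5 = 3. No.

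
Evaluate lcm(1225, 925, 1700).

3082100

1225 = 5² · 7²; 925 = 5² · 37; 1700 = 2² · 5² · 17
lcm takes max exponent of each prime: 2² · 5² · 7² · 17 · 37 = 3082100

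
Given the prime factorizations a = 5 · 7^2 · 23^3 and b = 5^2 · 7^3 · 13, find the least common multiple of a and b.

max exponent per prime: 5^2 · 7^3 · 13 · 23^3 = 1356316325

1356316325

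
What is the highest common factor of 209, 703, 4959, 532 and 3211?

209 = 11 · 19; 703 = 19 · 37; 4959 = 3² · 19 · 29; 532 = 2² · 7 · 19; 3211 = 13² · 19
gcd takes min exponent of each prime: 19 = 19

19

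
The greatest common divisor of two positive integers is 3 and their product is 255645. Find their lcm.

85215

Since gcd(p,q)·lcm(p,q) = pq, lcm = 255645/3 = 85215.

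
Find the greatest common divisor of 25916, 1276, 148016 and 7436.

44

gcd(25916, 1276): 25916 = 20·1276 + 396; 1276 = 3·396 + 88; 396 = 4·88 + 44; 88 = 2·44 + 0 → 44
gcd(44, 148016): 148016 = 3364·44 + 0 → 44
gcd(44, 7436): 7436 = 169·44 + 0 → 44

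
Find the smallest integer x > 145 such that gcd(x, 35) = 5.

Multiples of 5 above 145: 5·30, 5·31, … . Need the cofactor coprime to 35/5 = 7.
Checking s = 30, 31, … the first with gcd(s, 7) = 1 is s = 30, giving 150.

150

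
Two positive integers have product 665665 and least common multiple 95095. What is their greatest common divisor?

7

gcd·lcm = product, so gcd = 665665/95095 = 7.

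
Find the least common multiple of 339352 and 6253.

12556024

gcd first: 339352 = 54·6253 + 1690; 6253 = 3·1690 + 1183; 1690 = 1·1183 + 507; 1183 = 2·507 + 169; 507 = 3·169 + 0 → gcd = 169
lcm = 339352·6253/gcd = 2121968056/169 = 12556024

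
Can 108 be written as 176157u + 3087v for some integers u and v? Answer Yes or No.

Yes

gcd(176157, 3087): 176157 = 57·3087 + 198; 3087 = 15·198 + 117; 198 = 1·117 + 81; 117 = 1·81 + 36; 81 = 2·36 + 9; 36 = 4·9 + 0 → 9
9 divides 108, so a solution exists.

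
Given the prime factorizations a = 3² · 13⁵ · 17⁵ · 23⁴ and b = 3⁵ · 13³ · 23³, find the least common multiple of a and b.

35849160177249432663

max exponent per prime: 3⁵ · 13⁵ · 17⁵ · 23⁴ = 35849160177249432663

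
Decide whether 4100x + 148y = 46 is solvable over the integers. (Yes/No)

gcd(4100, 148): 4100 = 27·148 + 104; 148 = 1·104 + 44; 104 = 2·44 + 16; 44 = 2·16 + 12; 16 = 1·12 + 4; 12 = 3·4 + 0 → 4
4 does not divide 46, so a solution does not exist.

No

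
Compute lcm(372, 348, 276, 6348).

5706852

lcm(372, 348) = 372·348/gcd = 129456/12 = 10788
lcm(10788, 276) = 10788·276/gcd = 2977488/12 = 248124
lcm(248124, 6348) = 248124·6348/gcd = 1575091152/276 = 5706852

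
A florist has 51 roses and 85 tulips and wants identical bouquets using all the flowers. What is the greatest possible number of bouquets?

Euclid: 85 = 1·51 + 34; 51 = 1·34 + 17; 34 = 2·17 + 0. Last nonzero remainder: 17.

17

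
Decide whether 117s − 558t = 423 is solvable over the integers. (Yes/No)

Yes

gcd(117, 558): 558 = 4·117 + 90; 117 = 1·90 + 27; 90 = 3·27 + 9; 27 = 3·9 + 0 → 9
9 divides 423, so a solution exists.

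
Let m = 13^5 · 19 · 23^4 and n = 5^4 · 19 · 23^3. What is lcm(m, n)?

1233848177404375

max exponent per prime: 5^4 · 13^5 · 19 · 23^4 = 1233848177404375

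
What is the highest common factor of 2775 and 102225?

2775 = 3 · 5² · 37
102225 = 3 · 5² · 29 · 47
Common: 3 · 5² = 75

75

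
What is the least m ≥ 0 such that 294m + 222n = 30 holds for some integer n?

Euclid: 294 = 1·222 + 72; 222 = 3·72 + 6; 72 = 12·6 + 0 → gcd = 6; 30 = 6·5.
Back-substitution yields 294·(-3) + 222·(4) = 6, so one solution is m = -3·5 = -15, n = 4·5 = 20.
Solutions in m differ by 222/6 = 37; the one in [0, 37) is -15 mod 37 = 22.

22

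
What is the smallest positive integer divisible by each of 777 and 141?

36519

777 = 3 · 7 · 37; 141 = 3 · 47
max exponents: 3 · 7 · 37 · 47 = 36519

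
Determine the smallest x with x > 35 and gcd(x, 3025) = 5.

40

gcd(x, 3025) = 5 forces 5 | x; write x = 5s. Then gcd(5s, 5·605) = 5·gcd(s, 605), so need gcd(s, 605) = 1.
5s > 35 gives s ≥ 8. The least s ≥ 8 coprime to 605 is 8, so x = 5·8 = 40.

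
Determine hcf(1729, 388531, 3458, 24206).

247

gcd(1729, 388531): 388531 = 224·1729 + 1235; 1729 = 1·1235 + 494; 1235 = 2·494 + 247; 494 = 2·247 + 0 → 247
gcd(247, 3458): 3458 = 14·247 + 0 → 247
gcd(247, 24206): 24206 = 98·247 + 0 → 247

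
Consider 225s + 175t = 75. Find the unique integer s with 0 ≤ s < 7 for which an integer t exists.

5

gcd(225, 175) = 25 (Euclid: 225 = 1·175 + 50; 175 = 3·50 + 25; 50 = 2·25 + 0), and 25 | 75.
Extended Euclid: 225·(-3) + 175·(4) = 25. Scale by 3: s₀ = -9.
General solution s = s₀ + 7k; reducing mod 7 gives s = 5 (and t = -6).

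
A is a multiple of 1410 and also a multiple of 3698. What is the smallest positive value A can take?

1410 = 2 · 3 · 5 · 47; 3698 = 2 · 43²
max exponents: 2 · 3 · 5 · 43² · 47 = 2607090

2607090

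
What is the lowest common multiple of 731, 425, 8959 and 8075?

182987575

lcm(731, 425) = 731·425/gcd = 310675/17 = 18275
lcm(18275, 8959) = 18275·8959/gcd = 163725725/17 = 9630925
lcm(9630925, 8075) = 9630925·8075/gcd = 77769719375/425 = 182987575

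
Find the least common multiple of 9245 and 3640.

6730360

9245 = 5 · 43²; 3640 = 2³ · 5 · 7 · 13
max exponents: 2³ · 5 · 7 · 13 · 43² = 6730360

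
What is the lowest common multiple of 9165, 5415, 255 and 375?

9165 = 3 · 5 · 13 · 47; 5415 = 3 · 5 · 19²; 255 = 3 · 5 · 17; 375 = 3 · 5³
lcm takes max exponent of each prime: 3 · 5³ · 13 · 17 · 19² · 47 = 1406140125

1406140125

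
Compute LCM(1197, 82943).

14183253

1197 = 3² · 7 · 19; 82943 = 7 · 17² · 41
max exponents: 3² · 7 · 17² · 19 · 41 = 14183253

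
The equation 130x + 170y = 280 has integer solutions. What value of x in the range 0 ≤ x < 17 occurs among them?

Euclid: 170 = 1·130 + 40; 130 = 3·40 + 10; 40 = 4·10 + 0 → gcd = 10; 280 = 10·28.
Back-substitution yields 130·(4) + 170·(-3) = 10, so one solution is x = 4·28 = 112, y = -3·28 = -84.
Solutions in x differ by 170/10 = 17; the one in [0, 17) is 112 mod 17 = 10.

10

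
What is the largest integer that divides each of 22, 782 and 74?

gcd(22, 782): 782 = 35·22 + 12; 22 = 1·12 + 10; 12 = 1·10 + 2; 10 = 5·2 + 0 → 2
gcd(2, 74): 74 = 37·2 + 0 → 2

2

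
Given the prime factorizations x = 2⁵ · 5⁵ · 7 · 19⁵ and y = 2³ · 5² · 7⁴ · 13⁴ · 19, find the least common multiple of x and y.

max exponent per prime: 2⁵ · 5⁵ · 7⁴ · 13⁴ · 19⁵ = 16979839235713900000

16979839235713900000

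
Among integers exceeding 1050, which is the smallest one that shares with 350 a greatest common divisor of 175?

1225

gcd(k, 350) = 175 forces 175 | k; write k = 175s. Then gcd(175s, 175·2) = 175·gcd(s, 2), so need gcd(s, 2) = 1.
175s > 1050 gives s ≥ 7. The least s ≥ 7 coprime to 2 is 7, so k = 175·7 = 1225.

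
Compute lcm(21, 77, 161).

5313

lcm(21, 77) = 21·77/gcd = 1617/7 = 231
lcm(231, 161) = 231·161/gcd = 37191/7 = 5313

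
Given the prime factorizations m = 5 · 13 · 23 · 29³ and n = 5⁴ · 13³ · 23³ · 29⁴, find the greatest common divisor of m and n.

36461555

min exponent per shared prime: 5 · 13 · 23 · 29³ = 36461555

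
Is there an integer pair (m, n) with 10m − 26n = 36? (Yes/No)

Yes

gcd(10, 26): 26 = 2·10 + 6; 10 = 1·6 + 4; 6 = 1·4 + 2; 4 = 2·2 + 0 → 2
2 divides 36, so a solution exists.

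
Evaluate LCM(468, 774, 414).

468 = 2² · 3² · 13; 774 = 2 · 3² · 43; 414 = 2 · 3² · 23
lcm takes max exponent of each prime: 2² · 3² · 13 · 23 · 43 = 462852

462852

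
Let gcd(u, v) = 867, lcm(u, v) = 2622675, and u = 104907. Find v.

Using uv = gcd(u,v)·lcm(u,v) = 867·2622675 = 2273859225, we get v = 2273859225/104907 = 21675.

21675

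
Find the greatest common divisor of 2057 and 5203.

2057 = 11² · 17
5203 = 11² · 43
Common: 11² = 121

121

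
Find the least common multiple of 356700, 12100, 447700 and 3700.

1596945900

lcm(356700, 12100) = 356700·12100/gcd = 4316070000/100 = 43160700
lcm(43160700, 447700) = 43160700·447700/gcd = 19323045390000/12100 = 1596945900
lcm(1596945900, 3700) = 1596945900·3700/gcd = 5908699830000/3700 = 1596945900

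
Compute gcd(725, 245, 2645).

5

gcd(725, 245): 725 = 2·245 + 235; 245 = 1·235 + 10; 235 = 23·10 + 5; 10 = 2·5 + 0 → 5
gcd(5, 2645): 2645 = 529·5 + 0 → 5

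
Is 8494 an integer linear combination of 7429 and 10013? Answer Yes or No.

No

gcd(7429, 10013): 10013 = 1·7429 + 2584; 7429 = 2·2584 + 2261; 2584 = 1·2261 + 323; 2261 = 7·323 + 0 → 323
323 does not divide 8494, so a solution does not exist.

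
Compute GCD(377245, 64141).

11

Euclid: 377245 = 5·64141 + 56540; 64141 = 1·56540 + 7601; 56540 = 7·7601 + 3333; 7601 = 2·3333 + 935; 3333 = 3·935 + 528; 935 = 1·528 + 407; 528 = 1·407 + 121; 407 = 3·121 + 44; 121 = 2·44 + 33; 44 = 1·33 + 11; 33 = 3·11 + 0. Last nonzero remainder: 11.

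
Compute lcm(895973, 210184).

gcd first: 895973 = 4·210184 + 55237; 210184 = 3·55237 + 44473; 55237 = 1·44473 + 10764; 44473 = 4·10764 + 1417; 10764 = 7·1417 + 845; 1417 = 1·845 + 572; 845 = 1·572 + 273; 572 = 2·273 + 26; 273 = 10·26 + 13; 26 = 2·13 + 0 → gcd = 13
lcm = 895973·210184/gcd = 188319189032/13 = 14486091464

14486091464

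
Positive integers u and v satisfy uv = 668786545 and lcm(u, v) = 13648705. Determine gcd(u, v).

gcd·lcm = product, so gcd = 668786545/13648705 = 49.

49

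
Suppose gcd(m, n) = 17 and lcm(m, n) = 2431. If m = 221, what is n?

m·n = gcd·lcm = 17·2431 = 41327, so n = 41327/221 = 187.

187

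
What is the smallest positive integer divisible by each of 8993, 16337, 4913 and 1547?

lcm(8993, 16337) = 8993·16337/gcd = 146918641/17 = 8642273
lcm(8642273, 4913) = 8642273·4913/gcd = 42459487249/17 = 2497616897
lcm(2497616897, 1547) = 2497616897·1547/gcd = 3863813339659/17 = 227283137627

227283137627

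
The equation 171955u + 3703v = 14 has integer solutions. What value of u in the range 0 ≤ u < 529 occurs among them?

71

gcd(171955, 3703) = 7 (Euclid: 171955 = 46·3703 + 1617; 3703 = 2·1617 + 469; 1617 = 3·469 + 210; 469 = 2·210 + 49; 210 = 4·49 + 14; 49 = 3·14 + 7; 14 = 2·7 + 0), and 7 | 14.
Extended Euclid: 171955·(-229) + 3703·(10634) = 7. Scale by 2: u₀ = -458.
General solution u = u₀ + 529t; reducing mod 529 gives u = 71 (and v = -3297).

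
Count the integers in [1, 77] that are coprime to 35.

Prime factors of 35: 5, 7. Count integers ≤ 77 divisible by none of them.
By inclusion–exclusion: 77 − ⌊77/5⌋ − ⌊77/7⌋ + ⌊77/35⌋ = 53.

53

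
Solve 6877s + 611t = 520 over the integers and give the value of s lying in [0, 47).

Euclid: 6877 = 11·611 + 156; 611 = 3·156 + 143; 156 = 1·143 + 13; 143 = 11·13 + 0 → gcd = 13; 520 = 13·40.
Back-substitution yields 6877·(4) + 611·(-45) = 13, so one solution is s = 4·40 = 160, t = -45·40 = -1800.
Solutions in s differ by 611/13 = 47; the one in [0, 47) is 160 mod 47 = 19.

19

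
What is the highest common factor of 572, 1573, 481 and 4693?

gcd(572, 1573): 1573 = 2·572 + 429; 572 = 1·429 + 143; 429 = 3·143 + 0 → 143
gcd(143, 481): 481 = 3·143 + 52; 143 = 2·52 + 39; 52 = 1·39 + 13; 39 = 3·13 + 0 → 13
gcd(13, 4693): 4693 = 361·13 + 0 → 13

13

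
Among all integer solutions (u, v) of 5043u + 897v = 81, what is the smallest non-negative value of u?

gcd(5043, 897) = 3 (Euclid: 5043 = 5·897 + 558; 897 = 1·558 + 339; 558 = 1·339 + 219; 339 = 1·219 + 120; 219 = 1·120 + 99; 120 = 1·99 + 21; 99 = 4·21 + 15; 21 = 1·15 + 6; 15 = 2·6 + 3; 6 = 2·3 + 0), and 3 | 81.
Extended Euclid: 5043·(127) + 897·(-714) = 3. Scale by 27: u₀ = 3429.
General solution u = u₀ + 299t; reducing mod 299 gives u = 140 (and v = -787).

140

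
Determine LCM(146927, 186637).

146927 = 11 · 19² · 37; 186637 = 11 · 19² · 47
max exponents: 11 · 19² · 37 · 47 = 6905569

6905569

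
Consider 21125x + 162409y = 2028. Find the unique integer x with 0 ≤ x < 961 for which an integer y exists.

gcd(21125, 162409) = 169 (Euclid: 162409 = 7·21125 + 14534; 21125 = 1·14534 + 6591; 14534 = 2·6591 + 1352; 6591 = 4·1352 + 1183; 1352 = 1·1183 + 169; 1183 = 7·169 + 0), and 169 | 2028.
Extended Euclid: 21125·(-123) + 162409·(16) = 169. Scale by 12: x₀ = -1476.
General solution x = x₀ + 961t; reducing mod 961 gives x = 446 (and y = -58).

446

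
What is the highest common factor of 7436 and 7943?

169

7436 = 2² · 11 · 13²
7943 = 13² · 47
Common: 13² = 169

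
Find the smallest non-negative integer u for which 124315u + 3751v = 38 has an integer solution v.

gcd(124315, 3751) = 1 (Euclid: 124315 = 33·3751 + 532; 3751 = 7·532 + 27; 532 = 19·27 + 19; 27 = 1·19 + 8; 19 = 2·8 + 3; 8 = 2·3 + 2; 3 = 1·2 + 1; 2 = 2·1 + 0), and 1 | 38.
Extended Euclid: 124315·(1389) + 3751·(-46034) = 1. Scale by 38: u₀ = 52782.
General solution u = u₀ + 3751t; reducing mod 3751 gives u = 268 (and v = -8882).

268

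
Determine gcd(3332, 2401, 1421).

3332 = 2² · 7² · 17; 2401 = 7⁴; 1421 = 7² · 29
gcd takes min exponent of each prime: 7² = 49

49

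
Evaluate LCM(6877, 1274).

673946

gcd first: 6877 = 5·1274 + 507; 1274 = 2·507 + 260; 507 = 1·260 + 247; 260 = 1·247 + 13; 247 = 19·13 + 0 → gcd = 13
lcm = 6877·1274/gcd = 8761298/13 = 673946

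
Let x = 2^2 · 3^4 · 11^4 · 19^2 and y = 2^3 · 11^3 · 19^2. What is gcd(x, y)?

1921964

min exponent per shared prime: 2^2 · 11^3 · 19^2 = 1921964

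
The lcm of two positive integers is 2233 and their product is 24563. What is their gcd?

gcd·lcm = product, so gcd = 24563/2233 = 11.

11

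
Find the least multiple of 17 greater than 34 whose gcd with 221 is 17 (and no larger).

51

gcd(k, 221) = 17 forces 17 | k; write k = 17s. Then gcd(17s, 17·13) = 17·gcd(s, 13), so need gcd(s, 13) = 1.
17s > 34 gives s ≥ 3. The least s ≥ 3 coprime to 13 is 3, so k = 17·3 = 51.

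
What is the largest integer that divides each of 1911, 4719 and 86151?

1911 = 3 · 7² · 13; 4719 = 3 · 11² · 13; 86151 = 3 · 13 · 47²
gcd takes min exponent of each prime: 3 · 13 = 39

39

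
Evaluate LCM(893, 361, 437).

893 = 19 · 47; 361 = 19²; 437 = 19 · 23
lcm takes max exponent of each prime: 19² · 23 · 47 = 390241

390241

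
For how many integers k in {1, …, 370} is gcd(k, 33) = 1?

33 = 3·11. Inclusion–exclusion on these primes:
370 − ⌊370/3⌋ − ⌊370/11⌋ + ⌊370/33⌋ = 225

225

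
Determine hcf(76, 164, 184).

4

76 = 2² · 19; 164 = 2² · 41; 184 = 2³ · 23
gcd takes min exponent of each prime: 2² = 4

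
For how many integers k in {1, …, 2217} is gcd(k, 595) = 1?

1432

595 = 5·7·17. Inclusion–exclusion on these primes:
2217 − ⌊2217/5⌋ − ⌊2217/7⌋ − ⌊2217/17⌋ + ⌊2217/35⌋ + ⌊2217/85⌋ + ⌊2217/119⌋ − ⌊2217/595⌋ = 1432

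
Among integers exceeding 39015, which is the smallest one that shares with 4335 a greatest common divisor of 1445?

Multiples of 1445 above 39015: 1445·28, 1445·29, … . Need the cofactor coprime to 4335/1445 = 3.
Checking s = 28, 29, … the first with gcd(s, 3) = 1 is s = 28, giving 40460.

40460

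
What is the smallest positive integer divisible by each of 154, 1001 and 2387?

154 = 2 · 7 · 11; 1001 = 7 · 11 · 13; 2387 = 7 · 11 · 31
lcm takes max exponent of each prime: 2 · 7 · 11 · 13 · 31 = 62062

62062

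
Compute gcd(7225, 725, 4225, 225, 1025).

25

gcd(7225, 725): 7225 = 9·725 + 700; 725 = 1·700 + 25; 700 = 28·25 + 0 → 25
gcd(25, 4225): 4225 = 169·25 + 0 → 25
gcd(25, 225): 225 = 9·25 + 0 → 25
gcd(25, 1025): 1025 = 41·25 + 0 → 25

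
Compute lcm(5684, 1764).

51156

gcd first: 5684 = 3·1764 + 392; 1764 = 4·392 + 196; 392 = 2·196 + 0 → gcd = 196
lcm = 5684·1764/gcd = 10026576/196 = 51156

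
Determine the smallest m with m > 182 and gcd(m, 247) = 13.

195

247 = 13·19. Any m with gcd(m, 247) = 13 is a multiple of 13, say 13s, with s coprime to 19.
Need s > 182/13, so s ≥ 15. First s ≥ 15 with gcd(s, 19) = 1 is s = 15. Thus m = 13·15 = 195.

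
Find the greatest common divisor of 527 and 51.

17

527 = 17 · 31
51 = 3 · 17
Common: 17 = 17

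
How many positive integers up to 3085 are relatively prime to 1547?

2297

1547 = 7·13·17. Inclusion–exclusion on these primes:
3085 − ⌊3085/7⌋ − ⌊3085/13⌋ − ⌊3085/17⌋ + ⌊3085/91⌋ + ⌊3085/119⌋ + ⌊3085/221⌋ − ⌊3085/1547⌋ = 2297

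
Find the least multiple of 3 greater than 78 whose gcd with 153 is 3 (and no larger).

84

153 = 3·51. Any x with gcd(x, 153) = 3 is a multiple of 3, say 3s, with s coprime to 51.
Need s > 78/3, so s ≥ 27. First s ≥ 27 with gcd(s, 51) = 1 is s = 28. Thus x = 3·28 = 84.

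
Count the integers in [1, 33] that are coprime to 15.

Prime factors of 15: 3, 5. Count integers ≤ 33 divisible by none of them.
By inclusion–exclusion: 33 − ⌊33/3⌋ − ⌊33/5⌋ + ⌊33/15⌋ = 18.

18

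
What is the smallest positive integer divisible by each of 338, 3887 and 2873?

338 = 2 · 13²; 3887 = 13² · 23; 2873 = 13² · 17
lcm takes max exponent of each prime: 2 · 13² · 17 · 23 = 132158

132158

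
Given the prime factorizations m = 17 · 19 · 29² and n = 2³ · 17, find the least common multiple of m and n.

2173144

max exponent per prime: 2³ · 17 · 19 · 29² = 2173144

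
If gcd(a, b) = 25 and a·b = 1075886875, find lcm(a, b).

43035475

For any two positive integers, gcd × lcm equals their product. Hence lcm = 1075886875 / 25 = 43035475.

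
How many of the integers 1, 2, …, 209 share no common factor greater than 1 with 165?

Prime factors of 165: 3, 5, 11. Count integers ≤ 209 divisible by none of them.
By inclusion–exclusion: 209 − ⌊209/3⌋ − ⌊209/5⌋ − ⌊209/11⌋ + ⌊209/15⌋ + ⌊209/33⌋ + ⌊209/55⌋ − ⌊209/165⌋ = 101.

101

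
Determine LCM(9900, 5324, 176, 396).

lcm(9900, 5324) = 9900·5324/gcd = 52707600/44 = 1197900
lcm(1197900, 176) = 1197900·176/gcd = 210830400/44 = 4791600
lcm(4791600, 396) = 4791600·396/gcd = 1897473600/396 = 4791600

4791600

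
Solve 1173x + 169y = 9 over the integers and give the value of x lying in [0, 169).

16

Euclid: 1173 = 6·169 + 159; 169 = 1·159 + 10; 159 = 15·10 + 9; 10 = 1·9 + 1; 9 = 9·1 + 0 → gcd = 1; 9 = 1·9.
Back-substitution yields 1173·(-17) + 169·(118) = 1, so one solution is x = -17·9 = -153, y = 118·9 = 1062.
Solutions in x differ by 169/1 = 169; the one in [0, 169) is -153 mod 169 = 16.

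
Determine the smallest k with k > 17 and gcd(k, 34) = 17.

51

gcd(k, 34) = 17 forces 17 | k; write k = 17s. Then gcd(17s, 17·2) = 17·gcd(s, 2), so need gcd(s, 2) = 1.
17s > 17 gives s ≥ 2. The least s ≥ 2 coprime to 2 is 3, so k = 17·3 = 51.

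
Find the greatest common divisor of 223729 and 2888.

223729 = 11² · 43²
2888 = 2³ · 19²
Common: 1 = 1

1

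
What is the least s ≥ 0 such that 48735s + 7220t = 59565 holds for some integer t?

gcd(48735, 7220) = 1805 (Euclid: 48735 = 6·7220 + 5415; 7220 = 1·5415 + 1805; 5415 = 3·1805 + 0), and 1805 | 59565.
Extended Euclid: 48735·(-1) + 7220·(7) = 1805. Scale by 33: s₀ = -33.
General solution s = s₀ + 4k; reducing mod 4 gives s = 3 (and t = -12).

3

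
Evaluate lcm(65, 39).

195

gcd first: 65 = 1·39 + 26; 39 = 1·26 + 13; 26 = 2·13 + 0 → gcd = 13
lcm = 65·39/gcd = 2535/13 = 195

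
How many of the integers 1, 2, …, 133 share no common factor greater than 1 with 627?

76

Prime factors of 627: 3, 11, 19. Count integers ≤ 133 divisible by none of them.
By inclusion–exclusion: 133 − ⌊133/3⌋ − ⌊133/11⌋ − ⌊133/19⌋ + ⌊133/33⌋ + ⌊133/57⌋ + ⌊133/209⌋ − ⌊133/627⌋ = 76.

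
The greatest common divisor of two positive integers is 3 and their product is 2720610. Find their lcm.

For any two positive integers, gcd × lcm equals their product. Hence lcm = 2720610 / 3 = 906870.

906870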